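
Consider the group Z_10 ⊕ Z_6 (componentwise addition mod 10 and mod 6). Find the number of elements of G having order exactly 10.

An element (a,b) has order lcm(ord(a), ord(b)); count pairs with lcm equal to 10.
Enumerating gives 12 such elements.

12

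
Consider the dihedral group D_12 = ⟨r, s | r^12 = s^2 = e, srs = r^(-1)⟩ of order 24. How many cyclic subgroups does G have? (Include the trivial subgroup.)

18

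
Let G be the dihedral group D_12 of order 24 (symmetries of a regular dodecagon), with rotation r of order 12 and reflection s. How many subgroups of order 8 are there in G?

|G| = 24 and 8 | 24, so subgroups of order 8 are possible by Lagrange.
The subgroups of order 8 are: {e, r^3, r^6, r^9, rs, r^4s, r^7s, r^10s}; {e, r^3, r^6, r^9, r^2s, r^5s, r^8s, r^11s}; {e, r^3, r^6, r^9, s, r^3s, r^6s, r^9s}.
So G has 3 subgroups of order 8.

3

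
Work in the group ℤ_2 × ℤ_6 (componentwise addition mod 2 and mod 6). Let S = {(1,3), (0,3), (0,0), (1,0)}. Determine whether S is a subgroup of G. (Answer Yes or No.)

|S| = 4 divides |G| = 12, consistent with Lagrange.
S contains the identity, every element's inverse is in S, and S is closed under +: it is a subgroup.

Yes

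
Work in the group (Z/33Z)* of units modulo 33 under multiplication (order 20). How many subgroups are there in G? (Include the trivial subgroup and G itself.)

|G| = 20, so by Lagrange every subgroup order divides 20. Divisors: 1, 2, 4, 5, 10, 20.
Subgroups by order — order 1: 1; order 2: 3; order 4: 1; order 5: 1; order 10: 3; order 20: 1.
Total: 1 + 3 + 1 + 1 + 3 + 1 = 10.

10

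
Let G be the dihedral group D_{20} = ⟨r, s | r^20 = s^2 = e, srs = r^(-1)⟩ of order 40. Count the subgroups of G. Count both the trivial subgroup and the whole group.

|G| = 40, so by Lagrange every subgroup order divides 40. Divisors: 1, 2, 4, 5, 8, 10, 20, 40.
Subgroups by order — order 1: 1; order 2: 21; order 4: 11; order 5: 1; order 8: 5; order 10: 5; order 20: 3; order 40: 1.
Total: 1 + 21 + 11 + 1 + 5 + 5 + 3 + 1 = 48.

48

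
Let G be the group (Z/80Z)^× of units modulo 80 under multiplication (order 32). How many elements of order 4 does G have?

24

Enumerating element orders in G gives 24 elements of order 4.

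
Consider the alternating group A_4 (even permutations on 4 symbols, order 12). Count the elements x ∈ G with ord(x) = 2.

The elements of order 2 are: (1 2)(3 4), (1 3)(2 4), (1 4)(2 3).
That's 3.

3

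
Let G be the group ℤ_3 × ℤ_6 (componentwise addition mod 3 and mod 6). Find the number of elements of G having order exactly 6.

8

An element (a,b) has order lcm(ord(a), ord(b)); count pairs with lcm equal to 6.
Enumerating gives 8 such elements.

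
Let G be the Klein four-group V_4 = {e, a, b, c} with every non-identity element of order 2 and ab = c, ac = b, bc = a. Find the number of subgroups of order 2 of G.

3

|G| = 4 and 2 | 4, so subgroups of order 2 are possible by Lagrange.
The subgroups of order 2 are: {e, a}; {e, b}; {e, c}.
So G has 3 subgroups of order 2.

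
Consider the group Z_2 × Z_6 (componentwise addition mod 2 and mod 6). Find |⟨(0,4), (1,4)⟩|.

|⟨(0,4)⟩| = 3 and |⟨(1,4)⟩| = 6, so |H| is a multiple of lcm(3, 6) = 6 and divides |G| = 12.
Closing under the operation: H = {(0,0), (0,2), (0,4), (1,0), (1,2), (1,4)}, so |H| = 6.

6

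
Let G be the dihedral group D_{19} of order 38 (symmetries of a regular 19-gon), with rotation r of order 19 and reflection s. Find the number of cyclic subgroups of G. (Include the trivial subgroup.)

Each element a generates a cyclic subgroup ⟨a⟩; distinct elements may generate the same one (a cyclic group of order d has φ(d) generators).
Cyclic subgroups by order — order 1: 1; order 2: 19; order 19: 1.
Total: 21.

21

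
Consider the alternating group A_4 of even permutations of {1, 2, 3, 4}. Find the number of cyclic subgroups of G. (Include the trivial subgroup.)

Group the elements of G by the cyclic subgroup they generate; each cyclic subgroup of order d accounts for φ(d) elements.
Cyclic subgroups by order — order 1: 1; order 2: 3; order 3: 4.
Total: 8.

8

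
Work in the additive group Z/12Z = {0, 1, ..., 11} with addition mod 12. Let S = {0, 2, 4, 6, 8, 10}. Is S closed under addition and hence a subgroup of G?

|S| = 6 divides |G| = 12, consistent with Lagrange.
S contains the identity, every element's inverse is in S, and S is closed under +: it is a subgroup.
In fact S = ⟨2⟩.

Yes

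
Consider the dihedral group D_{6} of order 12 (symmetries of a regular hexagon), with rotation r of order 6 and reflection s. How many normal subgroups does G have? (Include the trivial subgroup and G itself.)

7

G has 16 subgroups. Checking conjugation-invariance by order — order 1: 1/1 normal; order 2: 1/7 normal; order 3: 1/1 normal; order 4: 0/3 normal; order 6: 3/3 normal; order 12: 1/1 normal.
Total normal subgroups: 7.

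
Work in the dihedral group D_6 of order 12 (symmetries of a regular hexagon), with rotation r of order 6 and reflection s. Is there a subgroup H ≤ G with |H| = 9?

No

9 does not divide |G| = 12, so by Lagrange no subgroup of order 9 exists.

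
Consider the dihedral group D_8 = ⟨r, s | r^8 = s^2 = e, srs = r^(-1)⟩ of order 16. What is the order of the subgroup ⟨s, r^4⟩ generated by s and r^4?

4

|⟨s⟩| = 2 and |⟨r^4⟩| = 2, so |H| is a multiple of lcm(2, 2) = 2 and divides |G| = 16.
Closing under the operation: H = {e, r^4, s, r^4s}, so |H| = 4.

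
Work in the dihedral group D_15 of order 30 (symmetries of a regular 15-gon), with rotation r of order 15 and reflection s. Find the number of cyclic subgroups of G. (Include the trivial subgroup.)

19

Group the elements of G by the cyclic subgroup they generate; each cyclic subgroup of order d accounts for φ(d) elements.
Cyclic subgroups by order — order 1: 1; order 2: 15; order 3: 1; order 5: 1; order 15: 1.
Total: 19.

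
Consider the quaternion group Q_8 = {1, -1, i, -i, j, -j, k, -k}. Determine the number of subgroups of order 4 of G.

3

|G| = 8 and 4 | 8, so subgroups of order 4 are possible by Lagrange.
The subgroups of order 4 are: {1, -1, i, -i}; {1, -1, j, -j}; {1, -1, k, -k}.
So G has 3 subgroups of order 4.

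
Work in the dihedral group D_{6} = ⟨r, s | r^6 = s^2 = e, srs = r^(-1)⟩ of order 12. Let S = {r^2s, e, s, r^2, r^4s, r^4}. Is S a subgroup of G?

Yes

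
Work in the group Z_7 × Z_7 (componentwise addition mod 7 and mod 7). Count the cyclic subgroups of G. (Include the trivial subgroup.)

A cyclic subgroup of order d is generated by each of its φ(d) elements of order d, so the cyclic subgroups of order d number (#elements of order d)/φ(d).
Cyclic subgroups by order — order 1: 1; order 7: 8.
Total: 9.

9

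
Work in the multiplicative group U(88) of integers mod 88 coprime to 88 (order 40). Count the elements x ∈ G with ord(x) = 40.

No element of G has order 40 (even though 40 | 40).

0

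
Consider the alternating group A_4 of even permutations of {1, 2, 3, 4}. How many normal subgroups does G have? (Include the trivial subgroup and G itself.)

G has 10 subgroups. Checking conjugation-invariance by order — order 1: 1/1 normal; order 2: 0/3 normal; order 3: 0/4 normal; order 4: 1/1 normal; order 12: 1/1 normal.
Total normal subgroups: 3.

3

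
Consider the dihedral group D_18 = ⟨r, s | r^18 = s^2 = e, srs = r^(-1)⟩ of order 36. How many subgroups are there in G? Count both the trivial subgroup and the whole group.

45

|G| = 36, so by Lagrange every subgroup order divides 36. Divisors: 1, 2, 3, 4, 6, 9, 12, 18, 36.
Subgroups by order — order 1: 1; order 2: 19; order 3: 1; order 4: 9; order 6: 7; order 9: 1; order 12: 3; order 18: 3; order 36: 1.
Total: 1 + 19 + 1 + 9 + 7 + 1 + 3 + 3 + 1 = 45.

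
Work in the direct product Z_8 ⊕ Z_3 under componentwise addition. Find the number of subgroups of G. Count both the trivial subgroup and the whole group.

8

|G| = 24, so by Lagrange every subgroup order divides 24. Divisors: 1, 2, 3, 4, 6, 8, 12, 24.
Subgroups by order — order 1: 1; order 2: 1; order 3: 1; order 4: 1; order 6: 1; order 8: 1; order 12: 1; order 24: 1.
Total: 1 + 1 + 1 + 1 + 1 + 1 + 1 + 1 = 8.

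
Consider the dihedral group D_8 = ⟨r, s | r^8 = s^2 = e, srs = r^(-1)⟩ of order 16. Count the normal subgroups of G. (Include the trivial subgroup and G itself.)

7

G has 19 subgroups. Checking conjugation-invariance by order — order 1: 1/1 normal; order 2: 1/9 normal; order 4: 1/5 normal; order 8: 3/3 normal; order 16: 1/1 normal.
Total normal subgroups: 7.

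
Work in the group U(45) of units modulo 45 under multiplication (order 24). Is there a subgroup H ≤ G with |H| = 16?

16 does not divide |G| = 24, so by Lagrange no subgroup of order 16 exists.

No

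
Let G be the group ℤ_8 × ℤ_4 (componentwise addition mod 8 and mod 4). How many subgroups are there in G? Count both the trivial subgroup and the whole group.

22

|G| = 32, so by Lagrange every subgroup order divides 32. Divisors: 1, 2, 4, 8, 16, 32.
Subgroups by order — order 1: 1; order 2: 3; order 4: 7; order 8: 7; order 16: 3; order 32: 1.
Total: 1 + 3 + 7 + 7 + 3 + 1 = 22.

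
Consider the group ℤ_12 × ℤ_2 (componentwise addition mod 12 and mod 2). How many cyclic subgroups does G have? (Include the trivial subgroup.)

A cyclic subgroup of order d is generated by each of its φ(d) elements of order d, so the cyclic subgroups of order d number (#elements of order d)/φ(d).
Cyclic subgroups by order — order 1: 1; order 2: 3; order 3: 1; order 4: 2; order 6: 3; order 12: 2.
Total: 12.

12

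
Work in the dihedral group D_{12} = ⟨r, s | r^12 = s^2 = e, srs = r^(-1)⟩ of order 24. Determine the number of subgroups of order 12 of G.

3

|G| = 24 and 12 | 24, so subgroups of order 12 are possible by Lagrange.
The subgroups of order 12 are: {e, r, r^2, r^3, r^4, r^5, r^6, r^7, r^8, r^9, r^10, r^11}; {e, r^2, r^4, r^6, r^8, r^10, s, r^2s, r^4s, r^6s, r^8s, r^10s}; {e, r^2, r^4, r^6, r^8, r^10, rs, r^3s, r^5s, r^7s, r^9s, r^11s}.
So G has 3 subgroups of order 12.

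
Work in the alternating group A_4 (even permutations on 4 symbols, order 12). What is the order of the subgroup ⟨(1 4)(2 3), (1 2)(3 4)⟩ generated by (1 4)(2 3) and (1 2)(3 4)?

4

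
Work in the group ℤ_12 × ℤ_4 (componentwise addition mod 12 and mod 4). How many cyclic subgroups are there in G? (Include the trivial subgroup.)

Group the elements of G by the cyclic subgroup they generate; each cyclic subgroup of order d accounts for φ(d) elements.
Cyclic subgroups by order — order 1: 1; order 2: 3; order 3: 1; order 4: 6; order 6: 3; order 12: 6.
Total: 20.

20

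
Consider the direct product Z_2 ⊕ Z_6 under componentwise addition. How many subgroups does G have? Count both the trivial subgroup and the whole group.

|G| = 12, so by Lagrange every subgroup order divides 12. Divisors: 1, 2, 3, 4, 6, 12.
Subgroups by order — order 1: 1; order 2: 3; order 3: 1; order 4: 1; order 6: 3; order 12: 1.
Total: 1 + 3 + 1 + 1 + 3 + 1 = 10.

10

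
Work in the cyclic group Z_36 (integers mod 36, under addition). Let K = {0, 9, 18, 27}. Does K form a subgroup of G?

|K| = 4 divides |G| = 36, consistent with Lagrange.
K contains the identity, every element's inverse is in K, and K is closed under +: it is a subgroup.
In fact K = ⟨9⟩.

Yes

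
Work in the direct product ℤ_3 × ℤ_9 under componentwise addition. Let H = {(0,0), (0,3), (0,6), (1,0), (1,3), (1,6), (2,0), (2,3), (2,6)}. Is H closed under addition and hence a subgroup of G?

|H| = 9 divides |G| = 27, consistent with Lagrange.
H contains the identity, every element's inverse is in H, and H is closed under +: it is a subgroup.

Yes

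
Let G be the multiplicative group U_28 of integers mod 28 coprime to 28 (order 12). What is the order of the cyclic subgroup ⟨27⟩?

2

Compute successive powers of 27 mod 28: 27, 1; 27^2 ≡ 1 (mod 28).
So |⟨27⟩| = 2.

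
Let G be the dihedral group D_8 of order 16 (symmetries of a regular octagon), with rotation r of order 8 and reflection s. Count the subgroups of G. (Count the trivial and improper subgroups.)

|G| = 16, so by Lagrange every subgroup order divides 16. Divisors: 1, 2, 4, 8, 16.
Subgroups by order — order 1: 1; order 2: 9; order 4: 5; order 8: 3; order 16: 1.
Total: 1 + 9 + 5 + 3 + 1 = 19.

19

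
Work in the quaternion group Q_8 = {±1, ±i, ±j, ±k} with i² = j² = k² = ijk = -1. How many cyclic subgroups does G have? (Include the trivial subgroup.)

5

Group the elements of G by the cyclic subgroup they generate; each cyclic subgroup of order d accounts for φ(d) elements.
Cyclic subgroups by order — order 1: 1; order 2: 1; order 4: 3.
Total: 5.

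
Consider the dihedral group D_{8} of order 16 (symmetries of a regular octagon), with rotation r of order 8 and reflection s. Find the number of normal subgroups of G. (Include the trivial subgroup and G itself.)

7

G has 19 subgroups. Checking conjugation-invariance by order — order 1: 1/1 normal; order 2: 1/9 normal; order 4: 1/5 normal; order 8: 3/3 normal; order 16: 1/1 normal.
Total normal subgroups: 7.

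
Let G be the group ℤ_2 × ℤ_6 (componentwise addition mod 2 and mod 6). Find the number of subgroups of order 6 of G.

3

|G| = 12 and 6 | 12, so subgroups of order 6 are possible by Lagrange.
The subgroups of order 6 are: {(0,0), (0,1), (0,2), (0,3), (0,4), (0,5)}; {(0,0), (0,2), (0,4), (1,0), (1,2), (1,4)}; {(0,0), (0,2), (0,4), (1,1), (1,3), (1,5)}.
So G has 3 subgroups of order 6.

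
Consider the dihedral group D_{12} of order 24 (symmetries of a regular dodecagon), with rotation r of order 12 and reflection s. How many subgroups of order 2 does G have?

|G| = 24 and 2 | 24, so subgroups of order 2 are possible by Lagrange.
The subgroups of order 2 are: {e, r^10s}; {e, r^11s}; {e, r^2s}; {e, r^3s}; … (13 in all).
So G has 13 subgroups of order 2.

13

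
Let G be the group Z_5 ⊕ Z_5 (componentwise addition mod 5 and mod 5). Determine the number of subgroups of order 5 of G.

6

|G| = 25 and 5 | 25, so subgroups of order 5 are possible by Lagrange.
The subgroups of order 5 are: {(0,0), (0,1), (0,2), (0,3), (0,4)}; {(0,0), (1,0), (2,0), (3,0), (4,0)}; {(0,0), (1,1), (2,2), (3,3), (4,4)}; {(0,0), (1,2), (2,4), (3,1), (4,3)}; … (6 in all).
So G has 6 subgroups of order 5.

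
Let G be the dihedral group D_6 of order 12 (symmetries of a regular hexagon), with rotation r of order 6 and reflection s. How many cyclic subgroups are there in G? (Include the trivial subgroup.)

10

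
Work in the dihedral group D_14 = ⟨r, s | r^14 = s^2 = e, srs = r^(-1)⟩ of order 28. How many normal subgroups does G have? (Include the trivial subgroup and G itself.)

7

G has 28 subgroups. Checking conjugation-invariance by order — order 1: 1/1 normal; order 2: 1/15 normal; order 4: 0/7 normal; order 7: 1/1 normal; order 14: 3/3 normal; order 28: 1/1 normal.
Total normal subgroups: 7.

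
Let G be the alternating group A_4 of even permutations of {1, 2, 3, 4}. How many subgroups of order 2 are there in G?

3

|G| = 12 and 2 | 12, so subgroups of order 2 are possible by Lagrange.
The subgroups of order 2 are: {e, (1 2)(3 4)}; {e, (1 3)(2 4)}; {e, (1 4)(2 3)}.
So G has 3 subgroups of order 2.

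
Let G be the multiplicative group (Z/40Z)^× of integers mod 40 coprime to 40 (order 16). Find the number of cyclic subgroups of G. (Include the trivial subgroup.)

A cyclic subgroup of order d is generated by each of its φ(d) elements of order d, so the cyclic subgroups of order d number (#elements of order d)/φ(d).
Cyclic subgroups by order — order 1: 1; order 2: 7; order 4: 4.
Total: 12.

12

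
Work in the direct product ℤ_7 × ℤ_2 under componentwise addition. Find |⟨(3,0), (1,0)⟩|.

7

|⟨(3,0)⟩| = 7 and |⟨(1,0)⟩| = 7, so |H| is a multiple of lcm(7, 7) = 7 and divides |G| = 14.
Closing under the operation: H = {(0,0), (1,0), (2,0), (3,0), (4,0), (5,0), (6,0)}, so |H| = 7.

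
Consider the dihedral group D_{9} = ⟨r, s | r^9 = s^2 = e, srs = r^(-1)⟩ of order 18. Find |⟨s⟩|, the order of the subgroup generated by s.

Computing powers of s: the smallest k with (s)^k = e is k = 2.

2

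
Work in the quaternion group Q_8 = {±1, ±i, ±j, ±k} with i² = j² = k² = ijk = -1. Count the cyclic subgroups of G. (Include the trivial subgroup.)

5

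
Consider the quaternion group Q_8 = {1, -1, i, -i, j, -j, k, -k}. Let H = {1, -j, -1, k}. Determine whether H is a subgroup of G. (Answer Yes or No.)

k ∈ H but its inverse -k ∉ H, so H is not a subgroup.

No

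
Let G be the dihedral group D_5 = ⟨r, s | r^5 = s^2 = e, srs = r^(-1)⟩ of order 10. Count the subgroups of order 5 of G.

|G| = 10 and 5 | 10, so subgroups of order 5 are possible by Lagrange.
The subgroups of order 5 are: {e, r, r^2, r^3, r^4}.
So G has 1 subgroup of order 5.

1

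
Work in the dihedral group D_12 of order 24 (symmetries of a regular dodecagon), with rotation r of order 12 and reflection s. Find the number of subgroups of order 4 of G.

7

|G| = 24 and 4 | 24, so subgroups of order 4 are possible by Lagrange.
The subgroups of order 4 are: {e, r^6, r^4s, r^10s}; {e, r^6, r^5s, r^11s}; {e, r^6, r^2s, r^8s}; {e, r^3, r^6, r^9}; … (7 in all).
So G has 7 subgroups of order 4.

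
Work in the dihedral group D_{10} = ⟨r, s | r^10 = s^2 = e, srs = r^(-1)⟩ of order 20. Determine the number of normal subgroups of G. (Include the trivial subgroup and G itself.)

7

G has 22 subgroups. Checking conjugation-invariance by order — order 1: 1/1 normal; order 2: 1/11 normal; order 4: 0/5 normal; order 5: 1/1 normal; order 10: 3/3 normal; order 20: 1/1 normal.
Total normal subgroups: 7.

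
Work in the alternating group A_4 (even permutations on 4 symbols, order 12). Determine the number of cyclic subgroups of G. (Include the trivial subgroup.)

Group the elements of G by the cyclic subgroup they generate; each cyclic subgroup of order d accounts for φ(d) elements.
Cyclic subgroups by order — order 1: 1; order 2: 3; order 3: 4.
Total: 8.

8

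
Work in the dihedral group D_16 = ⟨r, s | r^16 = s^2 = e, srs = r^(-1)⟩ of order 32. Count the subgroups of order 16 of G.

3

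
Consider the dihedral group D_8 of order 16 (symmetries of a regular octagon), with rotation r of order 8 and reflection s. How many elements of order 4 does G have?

2

The elements of order 4 are: r^2, r^6.
That's 2.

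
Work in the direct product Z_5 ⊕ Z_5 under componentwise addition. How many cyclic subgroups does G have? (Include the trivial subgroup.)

7

Group the elements of G by the cyclic subgroup they generate; each cyclic subgroup of order d accounts for φ(d) elements.
Cyclic subgroups by order — order 1: 1; order 5: 6.
Total: 7.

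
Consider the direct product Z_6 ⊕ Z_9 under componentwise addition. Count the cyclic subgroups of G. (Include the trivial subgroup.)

16

A cyclic subgroup of order d is generated by each of its φ(d) elements of order d, so the cyclic subgroups of order d number (#elements of order d)/φ(d).
Cyclic subgroups by order — order 1: 1; order 2: 1; order 3: 4; order 6: 4; order 9: 3; order 18: 3.
Total: 16.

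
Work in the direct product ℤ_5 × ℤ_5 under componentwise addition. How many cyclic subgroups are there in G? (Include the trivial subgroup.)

7

Each element a generates a cyclic subgroup ⟨a⟩; distinct elements may generate the same one (a cyclic group of order d has φ(d) generators).
Cyclic subgroups by order — order 1: 1; order 5: 6.
Total: 7.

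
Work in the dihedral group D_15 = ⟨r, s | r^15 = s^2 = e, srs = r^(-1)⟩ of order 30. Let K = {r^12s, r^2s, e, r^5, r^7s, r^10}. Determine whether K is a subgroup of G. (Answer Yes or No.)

Yes

|K| = 6 divides |G| = 30, consistent with Lagrange.
K contains the identity, every element's inverse is in K, and K is closed under ·: it is a subgroup.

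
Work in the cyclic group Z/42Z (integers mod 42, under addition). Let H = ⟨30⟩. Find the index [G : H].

|⟨30⟩| = 7 and |G| = 42.
By Lagrange, [G : H] = |G|/|H| = 42/7 = 6.

6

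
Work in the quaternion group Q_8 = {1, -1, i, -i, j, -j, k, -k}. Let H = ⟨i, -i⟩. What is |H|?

|⟨i⟩| = 4 and |⟨-i⟩| = 4, so |H| is a multiple of lcm(4, 4) = 4 and divides |G| = 8.
Closing under the operation: H = {1, -1, i, -i}, so |H| = 4.

4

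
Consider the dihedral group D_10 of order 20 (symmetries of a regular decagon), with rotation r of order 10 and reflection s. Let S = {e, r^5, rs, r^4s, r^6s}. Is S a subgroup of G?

No

Closure fails: r^5 · r^4s = r^9s ∉ S. So S is not a subgroup.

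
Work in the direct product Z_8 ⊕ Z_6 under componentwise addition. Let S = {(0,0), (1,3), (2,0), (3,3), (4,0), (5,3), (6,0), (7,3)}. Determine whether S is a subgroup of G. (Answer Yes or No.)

|S| = 8 divides |G| = 48, consistent with Lagrange.
S contains the identity, every element's inverse is in S, and S is closed under +: it is a subgroup.
In fact S = ⟨(7,3)⟩.

Yes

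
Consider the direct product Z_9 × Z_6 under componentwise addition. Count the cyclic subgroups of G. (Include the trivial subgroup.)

A cyclic subgroup of order d is generated by each of its φ(d) elements of order d, so the cyclic subgroups of order d number (#elements of order d)/φ(d).
Cyclic subgroups by order — order 1: 1; order 2: 1; order 3: 4; order 6: 4; order 9: 3; order 18: 3.
Total: 16.

16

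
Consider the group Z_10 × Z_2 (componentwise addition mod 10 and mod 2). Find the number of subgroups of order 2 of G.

3

|G| = 20 and 2 | 20, so subgroups of order 2 are possible by Lagrange.
The subgroups of order 2 are: {(0,0), (0,1)}; {(0,0), (5,0)}; {(0,0), (5,1)}.
So G has 3 subgroups of order 2.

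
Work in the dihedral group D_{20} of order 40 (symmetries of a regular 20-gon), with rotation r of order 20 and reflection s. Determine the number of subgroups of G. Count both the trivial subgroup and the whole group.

48

|G| = 40, so by Lagrange every subgroup order divides 40. Divisors: 1, 2, 4, 5, 8, 10, 20, 40.
Subgroups by order — order 1: 1; order 2: 21; order 4: 11; order 5: 1; order 8: 5; order 10: 5; order 20: 3; order 40: 1.
Total: 1 + 21 + 11 + 1 + 5 + 5 + 3 + 1 = 48.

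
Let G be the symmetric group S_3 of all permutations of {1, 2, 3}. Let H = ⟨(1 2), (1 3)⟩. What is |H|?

|⟨(1 2)⟩| = 2 and |⟨(1 3)⟩| = 2, so |H| is a multiple of lcm(2, 2) = 2 and divides |G| = 6.
Closing {(1 2), (1 3)} under the group operation gives all of G, so |H| = 6.

6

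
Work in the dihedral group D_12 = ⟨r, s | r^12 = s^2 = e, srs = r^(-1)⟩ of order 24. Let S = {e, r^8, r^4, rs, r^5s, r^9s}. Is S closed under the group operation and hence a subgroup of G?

|S| = 6 divides |G| = 24, consistent with Lagrange.
S contains the identity, every element's inverse is in S, and S is closed under ·: it is a subgroup.

Yes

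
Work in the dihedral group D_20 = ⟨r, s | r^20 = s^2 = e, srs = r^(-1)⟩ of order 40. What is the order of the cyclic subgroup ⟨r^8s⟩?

Computing powers of r^8s: the smallest k with (r^8s)^k = e is k = 2.

2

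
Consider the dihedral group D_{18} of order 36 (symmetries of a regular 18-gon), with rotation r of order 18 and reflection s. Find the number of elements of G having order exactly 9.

6

The elements of order 9 are: r^2, r^4, r^8, r^10, r^14, r^16.
That's 6.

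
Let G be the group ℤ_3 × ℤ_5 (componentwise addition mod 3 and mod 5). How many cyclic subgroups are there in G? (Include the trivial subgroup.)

4

Each element a generates a cyclic subgroup ⟨a⟩; distinct elements may generate the same one (a cyclic group of order d has φ(d) generators).
Cyclic subgroups by order — order 1: 1; order 3: 1; order 5: 1; order 15: 1.
Total: 4.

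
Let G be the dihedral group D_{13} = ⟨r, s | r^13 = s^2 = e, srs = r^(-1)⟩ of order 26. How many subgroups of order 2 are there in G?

13

|G| = 26 and 2 | 26, so subgroups of order 2 are possible by Lagrange.
The subgroups of order 2 are: {e, r^10s}; {e, r^11s}; {e, r^12s}; {e, r^2s}; … (13 in all).
So G has 13 subgroups of order 2.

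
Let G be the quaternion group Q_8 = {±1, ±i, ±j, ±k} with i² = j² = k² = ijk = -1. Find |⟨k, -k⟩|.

4

|⟨k⟩| = 4 and |⟨-k⟩| = 4, so |H| is a multiple of lcm(4, 4) = 4 and divides |G| = 8.
Closing under the operation: H = {1, -1, k, -k}, so |H| = 4.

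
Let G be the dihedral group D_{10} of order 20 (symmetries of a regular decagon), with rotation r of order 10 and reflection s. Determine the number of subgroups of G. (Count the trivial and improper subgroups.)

|G| = 20, so by Lagrange every subgroup order divides 20. Divisors: 1, 2, 4, 5, 10, 20.
Subgroups by order — order 1: 1; order 2: 11; order 4: 5; order 5: 1; order 10: 3; order 20: 1.
Total: 1 + 11 + 5 + 1 + 3 + 1 = 22.

22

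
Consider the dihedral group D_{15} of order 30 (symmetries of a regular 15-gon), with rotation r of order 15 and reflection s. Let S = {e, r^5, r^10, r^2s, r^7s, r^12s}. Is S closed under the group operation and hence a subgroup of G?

Yes

|S| = 6 divides |G| = 30, consistent with Lagrange.
S contains the identity, every element's inverse is in S, and S is closed under ·: it is a subgroup.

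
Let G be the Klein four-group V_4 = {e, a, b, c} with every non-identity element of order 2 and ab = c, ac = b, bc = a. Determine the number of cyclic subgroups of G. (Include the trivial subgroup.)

Group the elements of G by the cyclic subgroup they generate; each cyclic subgroup of order d accounts for φ(d) elements.
Cyclic subgroups by order — order 1: 1; order 2: 3.
Total: 4.

4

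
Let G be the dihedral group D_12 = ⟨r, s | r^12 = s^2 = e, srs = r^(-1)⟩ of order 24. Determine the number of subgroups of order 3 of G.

1

|G| = 24 and 3 | 24, so subgroups of order 3 are possible by Lagrange.
The subgroups of order 3 are: {e, r^4, r^8}.
So G has 1 subgroup of order 3.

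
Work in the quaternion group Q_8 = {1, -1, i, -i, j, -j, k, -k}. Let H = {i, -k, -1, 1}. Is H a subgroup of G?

No

-k ∈ H but its inverse k ∉ H, so H is not a subgroup.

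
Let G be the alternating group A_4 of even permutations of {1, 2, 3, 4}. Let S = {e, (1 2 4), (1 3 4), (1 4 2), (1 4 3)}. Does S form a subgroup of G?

No

|S| = 5 does not divide |G| = 12, so by Lagrange S is not a subgroup.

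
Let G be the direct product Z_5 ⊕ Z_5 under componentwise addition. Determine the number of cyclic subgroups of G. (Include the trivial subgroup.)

7

A cyclic subgroup of order d is generated by each of its φ(d) elements of order d, so the cyclic subgroups of order d number (#elements of order d)/φ(d).
Cyclic subgroups by order — order 1: 1; order 5: 6.
Total: 7.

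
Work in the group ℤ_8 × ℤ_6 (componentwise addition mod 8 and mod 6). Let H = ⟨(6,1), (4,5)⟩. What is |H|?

24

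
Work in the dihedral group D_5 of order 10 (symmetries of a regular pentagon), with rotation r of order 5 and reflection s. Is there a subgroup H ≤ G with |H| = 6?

No

6 does not divide |G| = 10, so by Lagrange no subgroup of order 6 exists.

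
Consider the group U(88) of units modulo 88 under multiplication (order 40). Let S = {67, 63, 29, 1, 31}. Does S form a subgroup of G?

63 ∈ S but its inverse 7 ∉ S, so S is not a subgroup.

No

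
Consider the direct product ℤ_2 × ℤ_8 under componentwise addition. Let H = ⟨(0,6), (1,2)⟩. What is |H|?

|⟨(0,6)⟩| = 4 and |⟨(1,2)⟩| = 4, so |H| is a multiple of lcm(4, 4) = 4 and divides |G| = 16.
Closing under the operation: H = {(0,0), (0,2), (0,4), (0,6), (1,0), (1,2), (1,4), (1,6)}, so |H| = 8.

8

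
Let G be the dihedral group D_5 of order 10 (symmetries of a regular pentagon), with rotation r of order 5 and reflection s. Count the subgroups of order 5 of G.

|G| = 10 and 5 | 10, so subgroups of order 5 are possible by Lagrange.
The subgroups of order 5 are: {e, r, r^2, r^3, r^4}.
So G has 1 subgroup of order 5.

1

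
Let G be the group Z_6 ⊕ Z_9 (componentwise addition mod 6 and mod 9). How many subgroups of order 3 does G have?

4

|G| = 54 and 3 | 54, so subgroups of order 3 are possible by Lagrange.
The subgroups of order 3 are: {(0,0), (0,3), (0,6)}; {(0,0), (2,0), (4,0)}; {(0,0), (2,3), (4,6)}; {(0,0), (2,6), (4,3)}.
So G has 4 subgroups of order 3.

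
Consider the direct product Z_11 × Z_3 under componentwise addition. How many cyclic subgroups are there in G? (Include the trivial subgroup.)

A cyclic subgroup of order d is generated by each of its φ(d) elements of order d, so the cyclic subgroups of order d number (#elements of order d)/φ(d).
Cyclic subgroups by order — order 1: 1; order 3: 1; order 11: 1; order 33: 1.
Total: 4.

4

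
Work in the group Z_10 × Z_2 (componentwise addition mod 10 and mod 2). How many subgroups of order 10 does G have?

|G| = 20 and 10 | 20, so subgroups of order 10 are possible by Lagrange.
The subgroups of order 10 are: {(0,0), (0,1), (2,0), (2,1), (4,0), (4,1), (6,0), (6,1), (8,0), (8,1)}; {(0,0), (1,0), (2,0), (3,0), (4,0), (5,0), (6,0), (7,0), (8,0), (9,0)}; {(0,0), (1,1), (2,0), (3,1), (4,0), (5,1), (6,0), (7,1), (8,0), (9,1)}.
So G has 3 subgroups of order 10.

3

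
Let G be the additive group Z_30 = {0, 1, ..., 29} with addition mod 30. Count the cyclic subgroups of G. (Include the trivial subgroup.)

Group the elements of G by the cyclic subgroup they generate; each cyclic subgroup of order d accounts for φ(d) elements.
Cyclic subgroups by order — order 1: 1; order 2: 1; order 3: 1; order 5: 1; order 6: 1; order 10: 1; order 15: 1; order 30: 1.
Total: 8.

8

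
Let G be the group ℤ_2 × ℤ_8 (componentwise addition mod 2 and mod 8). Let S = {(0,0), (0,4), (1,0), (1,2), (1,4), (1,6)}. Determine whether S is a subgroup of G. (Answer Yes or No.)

No

|S| = 6 does not divide |G| = 16, so by Lagrange S is not a subgroup.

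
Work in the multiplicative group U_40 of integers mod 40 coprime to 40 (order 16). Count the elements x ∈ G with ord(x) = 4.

8

The elements of order 4 are: 3, 7, 13, 17, 23, 27, 33, 37.
That's 8.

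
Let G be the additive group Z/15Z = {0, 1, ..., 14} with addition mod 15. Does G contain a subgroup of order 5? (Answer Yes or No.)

Yes

5 | 15. A subgroup of order 5 is {0, 3, 6, 9, 12}.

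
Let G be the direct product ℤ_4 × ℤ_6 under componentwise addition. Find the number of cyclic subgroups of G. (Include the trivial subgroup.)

Group the elements of G by the cyclic subgroup they generate; each cyclic subgroup of order d accounts for φ(d) elements.
Cyclic subgroups by order — order 1: 1; order 2: 3; order 3: 1; order 4: 2; order 6: 3; order 12: 2.
Total: 12.

12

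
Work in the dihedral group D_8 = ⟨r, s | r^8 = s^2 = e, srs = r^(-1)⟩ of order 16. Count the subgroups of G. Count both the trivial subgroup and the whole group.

19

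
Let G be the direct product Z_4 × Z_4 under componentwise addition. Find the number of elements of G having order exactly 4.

12

An element (a,b) has order lcm(ord(a), ord(b)); count pairs with lcm equal to 4.
Enumerating gives 12 such elements.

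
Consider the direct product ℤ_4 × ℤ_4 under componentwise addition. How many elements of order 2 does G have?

An element (a,b) has order lcm(ord(a), ord(b)); count pairs with lcm equal to 2.
Enumerating gives 3 such elements.

3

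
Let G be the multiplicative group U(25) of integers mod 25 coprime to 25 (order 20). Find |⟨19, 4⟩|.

10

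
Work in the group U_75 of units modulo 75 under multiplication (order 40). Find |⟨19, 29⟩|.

20

|⟨19⟩| = 10 and |⟨29⟩| = 10, so |H| is a multiple of lcm(10, 10) = 10 and divides |G| = 40.
Closing under the operation: H = {1, 4, 11, 14, 16, 19, 26, 29, 31, 34, 41, 44, 46, 49, 56, 59, 61, 64, 71, 74}, so |H| = 20.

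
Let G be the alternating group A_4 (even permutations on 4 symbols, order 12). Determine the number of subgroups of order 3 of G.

4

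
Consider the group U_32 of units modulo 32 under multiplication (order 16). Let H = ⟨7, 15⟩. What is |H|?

|⟨7⟩| = 4 and |⟨15⟩| = 2, so |H| is a multiple of lcm(4, 2) = 4 and divides |G| = 16.
Closing under the operation: H = {1, 7, 9, 15, 17, 23, 25, 31}, so |H| = 8.

8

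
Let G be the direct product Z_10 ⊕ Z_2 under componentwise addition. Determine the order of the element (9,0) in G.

10

The order of (9,0) in Z_10 × Z_2 is lcm(ord(9) in Z_10, ord(0) in Z_2).
ord(9) = 10 and ord(0) = 1, so |⟨(9,0)⟩| = lcm(10, 1) = 10.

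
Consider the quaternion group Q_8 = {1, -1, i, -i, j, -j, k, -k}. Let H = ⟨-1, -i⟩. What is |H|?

4

|⟨-1⟩| = 2 and |⟨-i⟩| = 4, so |H| is a multiple of lcm(2, 4) = 4 and divides |G| = 8.
Closing under the operation: H = {1, -1, i, -i}, so |H| = 4.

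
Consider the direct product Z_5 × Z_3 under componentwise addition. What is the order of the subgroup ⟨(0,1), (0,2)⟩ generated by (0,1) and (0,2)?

|⟨(0,1)⟩| = 3 and |⟨(0,2)⟩| = 3, so |H| is a multiple of lcm(3, 3) = 3 and divides |G| = 15.
Closing under the operation: H = {(0,0), (0,1), (0,2)}, so |H| = 3.

3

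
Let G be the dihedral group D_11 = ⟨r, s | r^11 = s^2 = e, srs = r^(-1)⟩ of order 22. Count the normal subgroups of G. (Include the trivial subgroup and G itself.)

3

G has 14 subgroups. Checking conjugation-invariance by order — order 1: 1/1 normal; order 2: 0/11 normal; order 11: 1/1 normal; order 22: 1/1 normal.
Total normal subgroups: 3.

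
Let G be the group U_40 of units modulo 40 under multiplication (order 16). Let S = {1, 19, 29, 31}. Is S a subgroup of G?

|S| = 4 divides |G| = 16, consistent with Lagrange.
S contains the identity, every element's inverse is in S, and S is closed under ·: it is a subgroup.

Yes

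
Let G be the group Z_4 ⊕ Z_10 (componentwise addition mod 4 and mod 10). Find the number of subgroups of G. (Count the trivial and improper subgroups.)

16

|G| = 40, so by Lagrange every subgroup order divides 40. Divisors: 1, 2, 4, 5, 8, 10, 20, 40.
Subgroups by order — order 1: 1; order 2: 3; order 4: 3; order 5: 1; order 8: 1; order 10: 3; order 20: 3; order 40: 1.
Total: 1 + 3 + 3 + 1 + 1 + 3 + 3 + 1 = 16.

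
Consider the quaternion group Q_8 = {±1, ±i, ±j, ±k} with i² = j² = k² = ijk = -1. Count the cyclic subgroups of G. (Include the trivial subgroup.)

A cyclic subgroup of order d is generated by each of its φ(d) elements of order d, so the cyclic subgroups of order d number (#elements of order d)/φ(d).
Cyclic subgroups by order — order 1: 1; order 2: 1; order 4: 3.
Total: 5.

5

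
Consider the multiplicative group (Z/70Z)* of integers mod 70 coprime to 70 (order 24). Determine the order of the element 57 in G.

Compute successive powers of 57 mod 70: 57, 29, 43, 1; 57^4 ≡ 1 (mod 70).
So |⟨57⟩| = 4.

4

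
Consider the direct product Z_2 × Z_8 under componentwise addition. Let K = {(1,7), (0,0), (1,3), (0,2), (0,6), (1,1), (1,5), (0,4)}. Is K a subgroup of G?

|K| = 8 divides |G| = 16, consistent with Lagrange.
K contains the identity, every element's inverse is in K, and K is closed under +: it is a subgroup.
In fact K = ⟨(1,5)⟩.

Yes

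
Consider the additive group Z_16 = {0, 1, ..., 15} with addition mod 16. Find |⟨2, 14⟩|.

8

|⟨2⟩| = 8 and |⟨14⟩| = 8, so |H| is a multiple of lcm(8, 8) = 8 and divides |G| = 16.
Closing under the operation: H = {0, 2, 4, 6, 8, 10, 12, 14}, so |H| = 8.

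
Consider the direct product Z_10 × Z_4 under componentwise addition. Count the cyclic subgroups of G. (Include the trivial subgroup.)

12

Group the elements of G by the cyclic subgroup they generate; each cyclic subgroup of order d accounts for φ(d) elements.
Cyclic subgroups by order — order 1: 1; order 2: 3; order 4: 2; order 5: 1; order 10: 3; order 20: 2.
Total: 12.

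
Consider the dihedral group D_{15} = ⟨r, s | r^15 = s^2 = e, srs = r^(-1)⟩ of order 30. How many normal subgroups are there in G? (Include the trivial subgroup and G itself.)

5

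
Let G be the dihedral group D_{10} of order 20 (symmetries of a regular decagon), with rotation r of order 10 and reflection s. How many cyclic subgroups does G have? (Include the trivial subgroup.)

Group the elements of G by the cyclic subgroup they generate; each cyclic subgroup of order d accounts for φ(d) elements.
Cyclic subgroups by order — order 1: 1; order 2: 11; order 5: 1; order 10: 1.
Total: 14.

14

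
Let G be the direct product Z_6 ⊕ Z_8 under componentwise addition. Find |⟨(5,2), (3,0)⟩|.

|⟨(5,2)⟩| = 12 and |⟨(3,0)⟩| = 2, so |H| is a multiple of lcm(12, 2) = 12 and divides |G| = 48.
Closing under the operation: H = {(0,0), (0,2), (0,4), (0,6), (1,0), (1,2), (1,4), (1,6), (2,0), (2,2), (2,4), (2,6), (3,0), (3,2), (3,4), (3,6), (4,0), (4,2), (4,4), (4,6), (5,0), (5,2), (5,4), (5,6)}, so |H| = 24.

24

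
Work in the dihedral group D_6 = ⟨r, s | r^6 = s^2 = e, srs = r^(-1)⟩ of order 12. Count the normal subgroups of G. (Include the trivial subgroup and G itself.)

7

G has 16 subgroups. Checking conjugation-invariance by order — order 1: 1/1 normal; order 2: 1/7 normal; order 3: 1/1 normal; order 4: 0/3 normal; order 6: 3/3 normal; order 12: 1/1 normal.
Total normal subgroups: 7.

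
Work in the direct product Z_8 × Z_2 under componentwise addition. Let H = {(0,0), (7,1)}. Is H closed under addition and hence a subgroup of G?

No

(7,1) ∈ H but its inverse (1,1) ∉ H, so H is not a subgroup.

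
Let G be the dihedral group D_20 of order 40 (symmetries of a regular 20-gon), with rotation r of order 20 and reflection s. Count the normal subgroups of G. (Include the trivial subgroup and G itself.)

9

G has 48 subgroups. Checking conjugation-invariance by order — order 1: 1/1 normal; order 2: 1/21 normal; order 4: 1/11 normal; order 5: 1/1 normal; order 8: 0/5 normal; order 10: 1/5 normal; order 20: 3/3 normal; order 40: 1/1 normal.
Total normal subgroups: 9.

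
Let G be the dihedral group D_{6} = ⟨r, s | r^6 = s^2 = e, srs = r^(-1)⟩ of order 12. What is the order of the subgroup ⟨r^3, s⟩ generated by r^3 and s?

|⟨r^3⟩| = 2 and |⟨s⟩| = 2, so |H| is a multiple of lcm(2, 2) = 2 and divides |G| = 12.
Closing under the operation: H = {e, r^3, s, r^3s}, so |H| = 4.

4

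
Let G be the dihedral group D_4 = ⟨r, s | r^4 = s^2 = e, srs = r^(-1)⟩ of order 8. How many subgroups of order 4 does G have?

|G| = 8 and 4 | 8, so subgroups of order 4 are possible by Lagrange.
The subgroups of order 4 are: {e, r, r^2, r^3}; {e, r^2, s, r^2s}; {e, r^2, rs, r^3s}.
So G has 3 subgroups of order 4.

3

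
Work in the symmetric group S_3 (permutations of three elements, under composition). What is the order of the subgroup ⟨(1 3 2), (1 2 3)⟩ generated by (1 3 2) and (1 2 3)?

3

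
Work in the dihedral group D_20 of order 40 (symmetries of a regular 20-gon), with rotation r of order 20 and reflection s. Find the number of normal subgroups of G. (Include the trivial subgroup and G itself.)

9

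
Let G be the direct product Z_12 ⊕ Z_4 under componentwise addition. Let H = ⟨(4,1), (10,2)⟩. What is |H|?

|⟨(4,1)⟩| = 12 and |⟨(10,2)⟩| = 6, so |H| is a multiple of lcm(12, 6) = 12 and divides |G| = 48.
Closing under the operation: H = {(0,0), (0,1), (0,2), (0,3), (2,0), (2,1), (2,2), (2,3), (4,0), (4,1), (4,2), (4,3), (6,0), (6,1), (6,2), (6,3), (8,0), (8,1), (8,2), (8,3), (10,0), (10,1), (10,2), (10,3)}, so |H| = 24.

24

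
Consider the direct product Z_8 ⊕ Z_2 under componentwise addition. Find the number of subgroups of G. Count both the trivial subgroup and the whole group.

11

|G| = 16, so by Lagrange every subgroup order divides 16. Divisors: 1, 2, 4, 8, 16.
Subgroups by order — order 1: 1; order 2: 3; order 4: 3; order 8: 3; order 16: 1.
Total: 1 + 3 + 3 + 3 + 1 = 11.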